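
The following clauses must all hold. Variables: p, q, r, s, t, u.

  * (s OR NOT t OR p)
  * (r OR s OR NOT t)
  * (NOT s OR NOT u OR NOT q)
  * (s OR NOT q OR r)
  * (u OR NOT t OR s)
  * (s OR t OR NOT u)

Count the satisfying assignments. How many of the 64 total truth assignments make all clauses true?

32

Case analysis on s and t:
  s=T, t=T: p, r free; 3 ways for (q,u) × 2^2 = 12.
  s=T, t=F: p, r free; 3 ways for (q,u) × 2^2 = 12.
  s=F, t=T: remaining (p,q,r,u) ∈ {(T,F,T,T); (T,T,T,T)} — 2.
  s=F, t=F: p free; 3 ways for (q,r,u) × 2^1 = 6.
Total: 12 + 12 + 2 + 6 = 32.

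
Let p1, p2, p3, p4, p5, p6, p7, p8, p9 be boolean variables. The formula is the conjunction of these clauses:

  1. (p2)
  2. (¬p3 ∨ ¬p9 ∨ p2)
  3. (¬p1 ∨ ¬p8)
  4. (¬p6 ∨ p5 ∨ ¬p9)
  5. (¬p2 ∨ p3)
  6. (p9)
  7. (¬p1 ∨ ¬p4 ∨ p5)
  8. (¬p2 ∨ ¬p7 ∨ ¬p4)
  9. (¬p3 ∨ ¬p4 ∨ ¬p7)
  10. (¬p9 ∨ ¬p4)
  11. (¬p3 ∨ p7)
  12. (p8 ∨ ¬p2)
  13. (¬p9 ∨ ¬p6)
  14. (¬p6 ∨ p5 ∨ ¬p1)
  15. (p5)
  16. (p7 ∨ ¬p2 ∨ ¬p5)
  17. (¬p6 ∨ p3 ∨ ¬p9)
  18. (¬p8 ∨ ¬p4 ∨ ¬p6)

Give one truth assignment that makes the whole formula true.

p1=False  p2=True  p3=True  p4=False  p5=True  p6=False  p7=True  p8=True  p9=True

Check each clause:
  1. (p2) — p2 is true.
  2. (¬p9 ∨ p2 ∨ ¬p3) — p2 is true.
  3. (¬p8 ∨ ¬p1) — ¬p1 is true.
  4. (¬p6 ∨ ¬p9 ∨ p5) — ¬p6 is true.
  5. (¬p2 ∨ p3) — p3 is true.
  6. (p9) — p9 is true.
  7. (¬p1 ∨ ¬p4 ∨ p5) — ¬p4 is true.
  8. (¬p4 ∨ ¬p7 ∨ ¬p2) — ¬p4 is true.
  9. (¬p7 ∨ ¬p3 ∨ ¬p4) — ¬p4 is true.
  10. (¬p4 ∨ ¬p9) — ¬p4 is true.
  11. (p7 ∨ ¬p3) — p7 is true.
  12. (¬p2 ∨ p8) — p8 is true.
  13. (¬p9 ∨ ¬p6) — ¬p6 is true.
  14. (¬p6 ∨ p5 ∨ ¬p1) — ¬p6 is true.
  15. (p5) — p5 is true.
  16. (p7 ∨ ¬p5 ∨ ¬p2) — p7 is true.
  17. (¬p9 ∨ ¬p6 ∨ p3) — ¬p6 is true.
  18. (¬p8 ∨ ¬p4 ∨ ¬p6) — ¬p6 is true.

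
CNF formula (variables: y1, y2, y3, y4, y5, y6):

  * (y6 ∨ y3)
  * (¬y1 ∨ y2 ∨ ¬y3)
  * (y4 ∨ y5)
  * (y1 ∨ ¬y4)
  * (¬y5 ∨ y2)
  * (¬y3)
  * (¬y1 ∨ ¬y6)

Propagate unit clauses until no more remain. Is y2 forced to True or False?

Unit clause (¬y3) sets y3 = False.
In (y3 ∨ y6), y3 is now false; y6 must hold, so y6 = True.
(¬y6 ∨ ¬y1): since y6 = True, the clause reduces to (¬y1). y1 = False.
In (y1 ∨ ¬y4), y1 is now false; ¬y4 must hold, so y4 = False.
From (y5 ∨ y4) and y4 = False: y5 = True.
In (y2 ∨ ¬y5), ¬y5 is now false; y2 must hold, so y2 = True.

True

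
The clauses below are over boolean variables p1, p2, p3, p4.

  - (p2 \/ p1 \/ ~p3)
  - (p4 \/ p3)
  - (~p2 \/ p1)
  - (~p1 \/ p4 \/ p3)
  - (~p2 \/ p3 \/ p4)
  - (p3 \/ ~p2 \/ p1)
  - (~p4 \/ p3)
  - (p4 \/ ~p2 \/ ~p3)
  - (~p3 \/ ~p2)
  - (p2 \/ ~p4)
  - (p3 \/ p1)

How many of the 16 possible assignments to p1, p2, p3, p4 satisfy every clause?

The models are:
  p1=1 p2=0 p3=1 p4=0
Count: 1.

1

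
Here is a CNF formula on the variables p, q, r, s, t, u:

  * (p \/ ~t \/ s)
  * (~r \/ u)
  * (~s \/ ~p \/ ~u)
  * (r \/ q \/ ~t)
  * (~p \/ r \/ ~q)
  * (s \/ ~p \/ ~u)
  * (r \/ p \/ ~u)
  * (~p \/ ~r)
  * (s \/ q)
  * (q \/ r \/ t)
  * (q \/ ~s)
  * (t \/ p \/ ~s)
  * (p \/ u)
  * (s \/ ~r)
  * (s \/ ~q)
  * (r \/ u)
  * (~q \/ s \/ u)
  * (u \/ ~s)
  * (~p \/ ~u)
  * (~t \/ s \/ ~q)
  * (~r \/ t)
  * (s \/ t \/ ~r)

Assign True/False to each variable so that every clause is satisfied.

p=False, q=True, r=True, s=True, t=True, u=True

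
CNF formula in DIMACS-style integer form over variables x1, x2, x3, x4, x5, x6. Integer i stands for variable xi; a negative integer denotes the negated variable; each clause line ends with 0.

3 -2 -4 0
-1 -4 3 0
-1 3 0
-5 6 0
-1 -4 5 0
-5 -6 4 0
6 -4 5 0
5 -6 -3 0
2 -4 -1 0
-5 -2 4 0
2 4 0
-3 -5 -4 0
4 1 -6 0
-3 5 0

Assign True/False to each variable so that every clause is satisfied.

x1 = F, x2 = T, x3 = F, x4 = F, x5 = F, x6 = F

Set x1 = False and propagate.
The remaining clauses are satisfied by x2 = True, x3 = False, x4 = False, x5 = False, x6 = False.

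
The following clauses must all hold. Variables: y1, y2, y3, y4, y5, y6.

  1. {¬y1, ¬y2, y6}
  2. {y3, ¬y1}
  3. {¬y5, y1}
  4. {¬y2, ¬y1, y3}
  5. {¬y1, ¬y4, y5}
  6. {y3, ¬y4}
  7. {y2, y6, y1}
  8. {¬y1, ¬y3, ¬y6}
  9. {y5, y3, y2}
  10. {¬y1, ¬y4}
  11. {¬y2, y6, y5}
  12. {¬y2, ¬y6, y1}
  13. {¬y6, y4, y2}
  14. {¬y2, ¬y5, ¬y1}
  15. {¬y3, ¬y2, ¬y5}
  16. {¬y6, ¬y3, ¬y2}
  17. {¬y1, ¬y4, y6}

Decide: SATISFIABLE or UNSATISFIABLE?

SATISFIABLE

Branch on y1: take y1 = True.
  then y3 is forced to True.
  then y6 is forced to False.
  then y2 is forced to False.
  then y4 is forced to False.
y5 is now unconstrained; take y5 = False.
So y1=T, y2=F, y3=T, y4=F, y5=F, y6=F is a satisfying assignment.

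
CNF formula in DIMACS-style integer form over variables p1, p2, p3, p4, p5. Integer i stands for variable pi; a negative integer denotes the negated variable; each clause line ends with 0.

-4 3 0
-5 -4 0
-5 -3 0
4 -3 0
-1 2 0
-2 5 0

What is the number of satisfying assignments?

5

The models are:
  p1=F p2=F p3=F p4=F p5=F
  p1=F p2=F p3=F p4=F p5=T
  p1=F p2=F p3=T p4=T p5=F
  p1=F p2=T p3=F p4=F p5=T
  p1=T p2=T p3=F p4=F p5=T
Count: 5.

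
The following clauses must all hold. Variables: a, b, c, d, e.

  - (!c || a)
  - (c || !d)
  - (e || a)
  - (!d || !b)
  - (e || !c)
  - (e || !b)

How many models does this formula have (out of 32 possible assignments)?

8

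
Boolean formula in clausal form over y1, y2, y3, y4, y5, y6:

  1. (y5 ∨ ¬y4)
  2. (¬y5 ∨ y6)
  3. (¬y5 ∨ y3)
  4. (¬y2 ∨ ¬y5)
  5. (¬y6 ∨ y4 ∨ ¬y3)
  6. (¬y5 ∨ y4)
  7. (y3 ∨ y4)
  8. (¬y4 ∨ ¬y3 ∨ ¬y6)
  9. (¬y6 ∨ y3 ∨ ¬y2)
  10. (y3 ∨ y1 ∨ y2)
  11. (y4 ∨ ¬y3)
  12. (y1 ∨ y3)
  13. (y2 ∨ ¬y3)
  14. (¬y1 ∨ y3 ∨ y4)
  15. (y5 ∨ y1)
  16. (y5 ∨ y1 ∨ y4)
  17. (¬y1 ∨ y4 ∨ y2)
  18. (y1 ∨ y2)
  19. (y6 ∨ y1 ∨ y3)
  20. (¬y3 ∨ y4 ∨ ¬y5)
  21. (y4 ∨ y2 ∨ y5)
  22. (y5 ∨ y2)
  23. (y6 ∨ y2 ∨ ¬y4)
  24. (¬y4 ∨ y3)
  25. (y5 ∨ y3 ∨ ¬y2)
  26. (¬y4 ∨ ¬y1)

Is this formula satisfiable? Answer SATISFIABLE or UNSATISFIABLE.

UNSATISFIABLE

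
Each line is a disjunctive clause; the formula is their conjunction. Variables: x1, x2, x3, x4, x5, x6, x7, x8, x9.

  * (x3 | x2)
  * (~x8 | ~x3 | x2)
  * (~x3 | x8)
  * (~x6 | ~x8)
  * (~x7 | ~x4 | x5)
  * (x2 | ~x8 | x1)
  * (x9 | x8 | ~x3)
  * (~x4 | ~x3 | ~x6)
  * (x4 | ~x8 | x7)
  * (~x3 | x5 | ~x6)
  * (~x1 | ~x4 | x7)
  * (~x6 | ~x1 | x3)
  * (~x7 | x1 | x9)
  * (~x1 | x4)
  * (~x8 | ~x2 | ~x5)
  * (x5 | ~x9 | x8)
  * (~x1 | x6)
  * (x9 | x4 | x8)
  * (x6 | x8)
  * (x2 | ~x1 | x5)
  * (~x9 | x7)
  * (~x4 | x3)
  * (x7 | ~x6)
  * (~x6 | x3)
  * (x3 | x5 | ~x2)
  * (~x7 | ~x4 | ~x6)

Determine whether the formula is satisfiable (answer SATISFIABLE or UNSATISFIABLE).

SATISFIABLE

Branch on x1: take x1 = False.
Try x2 = True.
For the remaining variables, x3 = True, x4 = True, x5 = False, x6 = False, x7 = False, x8 = True, x9 = False works.
So x1=0, x2=1, x3=1, x4=1, x5=0, x6=0, x7=0, x8=1, x9=0 is a satisfying assignment.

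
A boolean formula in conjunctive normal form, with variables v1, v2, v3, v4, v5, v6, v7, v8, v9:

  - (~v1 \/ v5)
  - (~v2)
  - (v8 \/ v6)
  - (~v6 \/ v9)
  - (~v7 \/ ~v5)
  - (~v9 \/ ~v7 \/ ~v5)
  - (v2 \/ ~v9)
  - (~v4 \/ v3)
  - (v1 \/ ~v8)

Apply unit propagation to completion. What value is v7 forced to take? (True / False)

Unit clause (~v2) sets v2 = False.
(v2 \/ ~v9): since v2 = False, the clause reduces to (~v9). v9 = False.
From (v9 \/ ~v6) and v9 = False: v6 = False.
From (v6 \/ v8) and v6 = False: v8 = True.
From (~v8 \/ v1) and v8 = True: v1 = True.
(v5 \/ ~v1): since v1 = True, the clause reduces to (v5). v5 = True.
(~v7 \/ ~v5) with v5 = True leaves only ~v7, so v7 = False.

False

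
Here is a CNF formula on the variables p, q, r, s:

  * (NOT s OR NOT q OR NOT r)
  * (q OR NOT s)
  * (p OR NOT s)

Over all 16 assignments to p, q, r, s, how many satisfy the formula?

9

Split on s, then q.
  s=1, q=1: remaining (p,r) ∈ {(1,0)} — 1.
  s=1, q=0: a clause becomes empty — 0.
  s=0, q=1: remaining (p,r) ∈ {(0,0); (0,1); (1,0); (1,1)} — 4.
  s=0, q=0: remaining (p,r) ∈ {(0,0); (0,1); (1,0); (1,1)} — 4.
Total: 1 + 0 + 4 + 4 = 9.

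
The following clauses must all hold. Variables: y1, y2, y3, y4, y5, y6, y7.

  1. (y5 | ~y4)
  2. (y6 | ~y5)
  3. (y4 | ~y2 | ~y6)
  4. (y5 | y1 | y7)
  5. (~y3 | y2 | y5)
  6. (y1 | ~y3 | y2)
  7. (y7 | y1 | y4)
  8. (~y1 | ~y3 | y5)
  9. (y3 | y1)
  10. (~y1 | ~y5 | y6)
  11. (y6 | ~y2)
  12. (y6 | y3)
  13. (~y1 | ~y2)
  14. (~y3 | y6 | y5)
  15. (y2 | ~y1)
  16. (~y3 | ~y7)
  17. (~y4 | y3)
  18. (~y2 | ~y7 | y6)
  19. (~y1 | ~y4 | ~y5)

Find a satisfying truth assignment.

y1=False, y2=True, y3=True, y4=True, y5=True, y6=True, y7=False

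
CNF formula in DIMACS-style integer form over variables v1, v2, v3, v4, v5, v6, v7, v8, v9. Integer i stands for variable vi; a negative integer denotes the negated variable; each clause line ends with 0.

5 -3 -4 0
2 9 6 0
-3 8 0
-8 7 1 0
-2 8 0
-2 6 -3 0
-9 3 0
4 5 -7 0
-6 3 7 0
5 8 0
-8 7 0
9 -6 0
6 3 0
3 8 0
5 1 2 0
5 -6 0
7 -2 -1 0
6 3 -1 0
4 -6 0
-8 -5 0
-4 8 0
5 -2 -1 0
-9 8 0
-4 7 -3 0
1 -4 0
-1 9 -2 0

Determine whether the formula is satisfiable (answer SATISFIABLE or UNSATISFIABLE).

UNSATISFIABLE

v3 = True:
  propagation gives v8=True, v7=True, v5=False, v4=False; an empty clause results — contradiction.
v3 = False:
  propagation gives v9=False, v6=False; an empty clause results — contradiction.
Every branch closes, so no satisfying assignment exists.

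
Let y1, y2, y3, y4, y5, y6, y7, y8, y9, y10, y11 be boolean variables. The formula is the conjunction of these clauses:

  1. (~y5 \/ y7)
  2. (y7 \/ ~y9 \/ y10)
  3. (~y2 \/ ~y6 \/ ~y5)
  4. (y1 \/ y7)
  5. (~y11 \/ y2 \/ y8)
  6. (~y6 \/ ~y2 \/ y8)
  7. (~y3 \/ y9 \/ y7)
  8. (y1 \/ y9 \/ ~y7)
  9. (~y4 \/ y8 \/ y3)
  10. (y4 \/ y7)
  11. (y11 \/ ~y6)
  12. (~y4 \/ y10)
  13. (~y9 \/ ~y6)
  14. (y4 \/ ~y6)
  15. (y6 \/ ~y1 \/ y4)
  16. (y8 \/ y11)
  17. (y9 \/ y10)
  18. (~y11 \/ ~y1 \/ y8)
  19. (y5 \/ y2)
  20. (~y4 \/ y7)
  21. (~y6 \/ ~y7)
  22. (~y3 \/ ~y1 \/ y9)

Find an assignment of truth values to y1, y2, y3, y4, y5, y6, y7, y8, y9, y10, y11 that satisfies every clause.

y1=F, y2=T, y3=T, y4=F, y5=F, y6=F, y7=T, y8=T, y9=T, y10=T, y11=F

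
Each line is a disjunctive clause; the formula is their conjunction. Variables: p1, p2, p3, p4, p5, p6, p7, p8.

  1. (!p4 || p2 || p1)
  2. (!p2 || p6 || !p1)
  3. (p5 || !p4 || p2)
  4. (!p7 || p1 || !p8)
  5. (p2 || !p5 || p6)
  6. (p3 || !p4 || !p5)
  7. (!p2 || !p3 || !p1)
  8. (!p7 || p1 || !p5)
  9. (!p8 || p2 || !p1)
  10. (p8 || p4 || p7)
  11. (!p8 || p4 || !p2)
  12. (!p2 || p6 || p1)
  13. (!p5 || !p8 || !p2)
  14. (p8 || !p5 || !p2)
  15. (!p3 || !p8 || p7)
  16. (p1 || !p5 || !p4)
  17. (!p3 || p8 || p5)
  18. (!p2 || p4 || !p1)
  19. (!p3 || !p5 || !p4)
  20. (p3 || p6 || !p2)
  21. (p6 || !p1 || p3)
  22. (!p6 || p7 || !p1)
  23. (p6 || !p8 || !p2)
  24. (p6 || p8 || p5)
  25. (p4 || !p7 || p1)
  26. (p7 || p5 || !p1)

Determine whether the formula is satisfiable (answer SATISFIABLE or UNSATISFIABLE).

SATISFIABLE

Branch on p1: take p1 = True.
The remaining clauses are satisfied by p2 = True, p3 = False, p4 = True, p5 = False, p6 = True, p7 = True, p8 = True.
So p1=T  p2=T  p3=F  p4=T  p5=F  p6=T  p7=T  p8=T is a satisfying assignment.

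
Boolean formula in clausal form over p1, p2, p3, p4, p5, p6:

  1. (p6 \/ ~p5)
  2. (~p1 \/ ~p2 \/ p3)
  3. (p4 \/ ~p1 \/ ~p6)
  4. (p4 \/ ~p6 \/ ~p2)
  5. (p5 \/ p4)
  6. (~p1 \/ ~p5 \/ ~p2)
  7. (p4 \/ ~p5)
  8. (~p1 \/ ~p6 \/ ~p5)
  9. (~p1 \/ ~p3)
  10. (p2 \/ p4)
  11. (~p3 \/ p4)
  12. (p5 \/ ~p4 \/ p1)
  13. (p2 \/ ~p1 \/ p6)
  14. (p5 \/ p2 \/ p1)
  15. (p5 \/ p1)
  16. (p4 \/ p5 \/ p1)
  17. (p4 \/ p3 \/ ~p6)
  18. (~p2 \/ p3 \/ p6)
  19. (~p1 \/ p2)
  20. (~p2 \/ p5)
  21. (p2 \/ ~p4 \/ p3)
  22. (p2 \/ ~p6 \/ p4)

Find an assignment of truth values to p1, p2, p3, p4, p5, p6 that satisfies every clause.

p1=False, p2=False, p3=True, p4=True, p5=True, p6=True

Check each clause:
  1. (p6 \/ ~p5) — p6 is true.
  2. (~p1 \/ ~p2 \/ p3) — p3 is true.
  3. (p4 \/ ~p1 \/ ~p6) — p4 is true.
  4. (~p6 \/ p4 \/ ~p2) — p4 is true.
  5. (p5 \/ p4) — p4 is true.
  6. (~p1 \/ ~p2 \/ ~p5) — ~p1 is true.
  7. (~p5 \/ p4) — p4 is true.
  8. (~p5 \/ ~p6 \/ ~p1) — ~p1 is true.
  9. (~p1 \/ ~p3) — ~p1 is true.
  10. (p4 \/ p2) — p4 is true.
  11. (p4 \/ ~p3) — p4 is true.
  12. (~p4 \/ p5 \/ p1) — p5 is true.
  13. (p2 \/ ~p1 \/ p6) — p6 is true.
  14. (p5 \/ p2 \/ p1) — p5 is true.
  15. (p5 \/ p1) — p5 is true.
  16. (p4 \/ p1 \/ p5) — p4 is true.
  17. (p3 \/ p4 \/ ~p6) — p3 is true.
  18. (p3 \/ p6 \/ ~p2) — p3 is true.
  19. (p2 \/ ~p1) — ~p1 is true.
  20. (p5 \/ ~p2) — p5 is true.
  21. (p3 \/ p2 \/ ~p4) — p3 is true.
  22. (p2 \/ ~p6 \/ p4) — p4 is true.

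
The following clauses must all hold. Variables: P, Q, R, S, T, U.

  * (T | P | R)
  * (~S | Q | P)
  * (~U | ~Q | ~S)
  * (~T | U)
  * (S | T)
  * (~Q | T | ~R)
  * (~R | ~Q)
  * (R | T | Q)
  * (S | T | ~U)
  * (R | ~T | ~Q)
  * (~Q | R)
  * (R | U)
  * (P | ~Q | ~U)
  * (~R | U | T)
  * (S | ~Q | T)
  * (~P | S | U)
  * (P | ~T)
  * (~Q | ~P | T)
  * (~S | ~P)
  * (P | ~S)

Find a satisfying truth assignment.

Branch on P: take P = True.
  then S is forced to False.
  then T is forced to True.
  then U is forced to True.
Set Q = False and propagate.
R is now unconstrained; take R = True.
Every clause has at least one true literal under this assignment.

P=T, Q=F, R=T, S=F, T=T, U=T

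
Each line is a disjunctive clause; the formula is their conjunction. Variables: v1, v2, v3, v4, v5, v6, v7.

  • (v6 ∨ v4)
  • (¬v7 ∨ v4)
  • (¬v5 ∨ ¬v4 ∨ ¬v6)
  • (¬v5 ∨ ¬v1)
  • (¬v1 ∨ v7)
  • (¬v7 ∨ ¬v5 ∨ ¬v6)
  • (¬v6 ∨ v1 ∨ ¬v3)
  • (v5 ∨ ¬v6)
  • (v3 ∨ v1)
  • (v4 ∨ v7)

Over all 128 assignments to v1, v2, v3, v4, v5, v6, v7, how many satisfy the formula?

Split on v6, then v1.
  v6=T, v1=T: a clause becomes empty — 0.
  v6=T, v1=F: a clause becomes empty — 0.
  v6=F, v1=T: remaining (v2,v3,v4,v5,v7) ∈ {(F,F,T,F,T); (F,T,T,F,T); (T,F,T,F,T); (T,T,T,F,T)} — 4.
  v6=F, v1=F: forces v3=T; v4=T; v2, v5, v7 free → 2^3 = 8.
Total: 0 + 0 + 4 + 8 = 12.

12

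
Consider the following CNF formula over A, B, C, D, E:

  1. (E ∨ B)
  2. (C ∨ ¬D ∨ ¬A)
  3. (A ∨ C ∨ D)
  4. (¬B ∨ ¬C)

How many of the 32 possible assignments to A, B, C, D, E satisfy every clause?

10

Split on C, then A.
  C=T, A=T: remaining (B,D,E) ∈ {(F,F,T); (F,T,T)} — 2.
  C=T, A=F: remaining (B,D,E) ∈ {(F,F,T); (F,T,T)} — 2.
  C=F, A=T: remaining (B,D,E) ∈ {(F,F,T); (T,F,F); (T,F,T)} — 3.
  C=F, A=F: remaining (B,D,E) ∈ {(F,T,T); (T,T,F); (T,T,T)} — 3.
Total: 2 + 2 + 3 + 3 = 10.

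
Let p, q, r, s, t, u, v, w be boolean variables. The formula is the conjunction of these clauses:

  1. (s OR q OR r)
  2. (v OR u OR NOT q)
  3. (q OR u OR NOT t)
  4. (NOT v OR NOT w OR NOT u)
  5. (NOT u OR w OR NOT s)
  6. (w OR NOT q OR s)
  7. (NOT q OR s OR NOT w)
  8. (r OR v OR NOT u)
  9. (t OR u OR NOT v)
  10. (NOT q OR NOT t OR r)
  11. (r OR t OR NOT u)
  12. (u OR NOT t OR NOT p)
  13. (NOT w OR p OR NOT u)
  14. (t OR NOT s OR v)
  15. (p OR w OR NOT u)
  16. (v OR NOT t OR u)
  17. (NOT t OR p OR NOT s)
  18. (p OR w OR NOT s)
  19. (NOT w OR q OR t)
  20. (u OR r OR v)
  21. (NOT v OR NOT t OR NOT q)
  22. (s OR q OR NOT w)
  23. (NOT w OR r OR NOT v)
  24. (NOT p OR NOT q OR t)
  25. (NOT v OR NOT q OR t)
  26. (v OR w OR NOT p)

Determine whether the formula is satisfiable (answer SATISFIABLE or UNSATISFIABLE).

SATISFIABLE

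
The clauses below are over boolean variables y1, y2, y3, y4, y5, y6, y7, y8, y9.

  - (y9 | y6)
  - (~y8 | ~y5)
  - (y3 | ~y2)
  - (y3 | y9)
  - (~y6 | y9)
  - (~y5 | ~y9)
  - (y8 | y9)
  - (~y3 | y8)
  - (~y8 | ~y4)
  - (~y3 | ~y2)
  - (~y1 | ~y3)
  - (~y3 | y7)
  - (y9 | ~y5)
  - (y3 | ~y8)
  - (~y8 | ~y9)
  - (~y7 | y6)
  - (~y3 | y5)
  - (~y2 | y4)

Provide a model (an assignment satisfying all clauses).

y1 occurs only negated in the remaining clauses — set y1 = False.
Pure literal: y2 appears only negated; assign y2 = False.
Set y3 = False and propagate.
  then y9 is forced to True.
  then y5 is forced to False.
  then y8 is forced to False.
Set y6 = True and propagate.
y4, y7 are now unconstrained; take y4 = False, y7 = True.
Every clause has at least one true literal under this assignment.
Check each clause:
  1. (y6 | y9) — y9 is true.
  2. (~y8 | ~y5) — ~y8 is true.
  3. (~y2 | y3) — ~y2 is true.
  4. (y9 | y3) — y9 is true.
  5. (y9 | ~y6) — y9 is true.
  6. (~y9 | ~y5) — ~y5 is true.
  7. (y8 | y9) — y9 is true.
  8. (y8 | ~y3) — ~y3 is true.
  9. (~y4 | ~y8) — ~y8 is true.
  10. (~y3 | ~y2) — ~y3 is true.
  11. (~y1 | ~y3) — ~y3 is true.
  12. (y7 | ~y3) — ~y3 is true.
  13. (y9 | ~y5) — y9 is true.
  14. (y3 | ~y8) — ~y8 is true.
  15. (~y8 | ~y9) — ~y8 is true.
  16. (~y7 | y6) — y6 is true.
  17. (~y3 | y5) — ~y3 is true.
  18. (~y2 | y4) — ~y2 is true.

y1=False  y2=False  y3=False  y4=False  y5=False  y6=True  y7=True  y8=False  y9=True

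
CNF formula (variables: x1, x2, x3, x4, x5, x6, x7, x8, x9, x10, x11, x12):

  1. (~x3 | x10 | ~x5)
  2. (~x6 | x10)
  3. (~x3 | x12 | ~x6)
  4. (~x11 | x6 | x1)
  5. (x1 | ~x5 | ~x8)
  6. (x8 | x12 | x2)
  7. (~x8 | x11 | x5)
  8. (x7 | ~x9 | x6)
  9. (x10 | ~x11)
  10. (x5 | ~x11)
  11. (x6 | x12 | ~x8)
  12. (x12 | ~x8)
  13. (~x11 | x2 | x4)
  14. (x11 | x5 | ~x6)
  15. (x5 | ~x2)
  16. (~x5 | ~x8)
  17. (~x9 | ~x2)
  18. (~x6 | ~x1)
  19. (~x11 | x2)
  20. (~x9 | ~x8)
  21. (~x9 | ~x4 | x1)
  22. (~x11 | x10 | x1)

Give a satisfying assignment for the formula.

x1=True, x2=True, x3=True, x4=True, x5=True, x6=False, x7=False, x8=False, x9=False, x10=True, x11=False, x12=True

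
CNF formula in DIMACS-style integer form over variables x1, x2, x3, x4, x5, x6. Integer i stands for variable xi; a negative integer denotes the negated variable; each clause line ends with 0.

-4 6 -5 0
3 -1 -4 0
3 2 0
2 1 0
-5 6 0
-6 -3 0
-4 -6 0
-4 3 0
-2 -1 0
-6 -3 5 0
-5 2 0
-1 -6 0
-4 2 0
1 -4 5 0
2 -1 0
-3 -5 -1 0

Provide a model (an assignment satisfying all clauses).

x1=F, x2=T, x3=F, x4=F, x5=F, x6=T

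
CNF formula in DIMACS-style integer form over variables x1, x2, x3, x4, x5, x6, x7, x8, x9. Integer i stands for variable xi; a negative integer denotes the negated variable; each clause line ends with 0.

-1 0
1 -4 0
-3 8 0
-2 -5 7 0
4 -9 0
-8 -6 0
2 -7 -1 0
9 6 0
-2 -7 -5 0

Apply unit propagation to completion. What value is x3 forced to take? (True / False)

Unit clause (~x1) sets x1 = False.
In (x1 | ~x4), x1 is now false; ~x4 must hold, so x4 = False.
From (x4 | ~x9) and x4 = False: x9 = False.
In (x6 | x9), x9 is now false; x6 must hold, so x6 = True.
(~x6 | ~x8): since x6 = True, the clause reduces to (~x8). x8 = False.
From (~x3 | x8) and x8 = False: x3 = False.

False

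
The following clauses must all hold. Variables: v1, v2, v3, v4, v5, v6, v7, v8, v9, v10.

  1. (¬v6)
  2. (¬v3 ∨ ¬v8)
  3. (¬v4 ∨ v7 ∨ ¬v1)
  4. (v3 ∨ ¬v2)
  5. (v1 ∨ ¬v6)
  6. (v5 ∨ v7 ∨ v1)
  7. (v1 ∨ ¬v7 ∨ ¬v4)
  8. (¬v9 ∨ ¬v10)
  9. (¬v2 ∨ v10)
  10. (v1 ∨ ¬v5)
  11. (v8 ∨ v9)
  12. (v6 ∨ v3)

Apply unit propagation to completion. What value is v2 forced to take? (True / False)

False

(¬v6) is a unit clause: v6 = False.
(v3 ∨ v6) with v6 = False leaves only v3, so v3 = True.
From (¬v3 ∨ ¬v8) and v3 = True: v8 = False.
(v8 ∨ v9): since v8 = False, the clause reduces to (v9). v9 = True.
(¬v9 ∨ ¬v10): since v9 = True, the clause reduces to (¬v10). v10 = False.
From (¬v2 ∨ v10) and v10 = False: v2 = False.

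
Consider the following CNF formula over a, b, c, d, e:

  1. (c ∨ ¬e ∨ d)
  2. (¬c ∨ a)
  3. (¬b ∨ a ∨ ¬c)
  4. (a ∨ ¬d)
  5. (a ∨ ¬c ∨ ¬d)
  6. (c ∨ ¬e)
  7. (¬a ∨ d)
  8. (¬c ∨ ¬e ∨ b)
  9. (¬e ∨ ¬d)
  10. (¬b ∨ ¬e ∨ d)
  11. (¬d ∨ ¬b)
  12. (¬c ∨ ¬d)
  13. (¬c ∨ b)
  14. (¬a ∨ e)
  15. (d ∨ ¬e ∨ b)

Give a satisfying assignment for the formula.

a=F  b=T  c=F  d=F  e=F

Branch on a: take a = False.
  then c is forced to False.
  then d is forced to False.
  then e is forced to False.
b is now unconstrained; take b = True.
Every clause has at least one true literal under this assignment.
Check each clause:
  1. (¬e ∨ c ∨ d) — ¬e is true.
  2. (¬c ∨ a) — ¬c is true.
  3. (¬c ∨ a ∨ ¬b) — ¬c is true.
  4. (¬d ∨ a) — ¬d is true.
  5. (¬d ∨ ¬c ∨ a) — ¬d is true.
  6. (c ∨ ¬e) — ¬e is true.
  7. (¬a ∨ d) — ¬a is true.
  8. (b ∨ ¬c ∨ ¬e) — b is true.
  9. (¬d ∨ ¬e) — ¬e is true.
  10. (¬b ∨ d ∨ ¬e) — ¬e is true.
  11. (¬d ∨ ¬b) — ¬d is true.
  12. (¬c ∨ ¬d) — ¬d is true.
  13. (b ∨ ¬c) — b is true.
  14. (¬a ∨ e) — ¬a is true.
  15. (¬e ∨ b ∨ d) — b is true.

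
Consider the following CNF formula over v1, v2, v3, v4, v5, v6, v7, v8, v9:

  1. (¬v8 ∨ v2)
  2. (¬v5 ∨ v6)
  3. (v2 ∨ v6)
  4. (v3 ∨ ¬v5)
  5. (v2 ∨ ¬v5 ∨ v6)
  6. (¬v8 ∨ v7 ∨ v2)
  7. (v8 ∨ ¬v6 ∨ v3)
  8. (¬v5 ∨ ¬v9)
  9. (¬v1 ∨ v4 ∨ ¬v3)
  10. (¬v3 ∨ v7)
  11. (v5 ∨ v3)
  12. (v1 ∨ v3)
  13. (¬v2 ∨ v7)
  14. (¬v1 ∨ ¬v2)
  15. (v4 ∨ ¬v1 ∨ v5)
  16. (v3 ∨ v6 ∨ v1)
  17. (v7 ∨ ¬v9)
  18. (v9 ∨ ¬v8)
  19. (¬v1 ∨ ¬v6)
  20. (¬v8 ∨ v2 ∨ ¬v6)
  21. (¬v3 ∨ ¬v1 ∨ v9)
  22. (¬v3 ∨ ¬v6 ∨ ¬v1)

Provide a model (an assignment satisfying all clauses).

v1=False, v2=True, v3=True, v4=False, v5=False, v6=False, v7=True, v8=True, v9=True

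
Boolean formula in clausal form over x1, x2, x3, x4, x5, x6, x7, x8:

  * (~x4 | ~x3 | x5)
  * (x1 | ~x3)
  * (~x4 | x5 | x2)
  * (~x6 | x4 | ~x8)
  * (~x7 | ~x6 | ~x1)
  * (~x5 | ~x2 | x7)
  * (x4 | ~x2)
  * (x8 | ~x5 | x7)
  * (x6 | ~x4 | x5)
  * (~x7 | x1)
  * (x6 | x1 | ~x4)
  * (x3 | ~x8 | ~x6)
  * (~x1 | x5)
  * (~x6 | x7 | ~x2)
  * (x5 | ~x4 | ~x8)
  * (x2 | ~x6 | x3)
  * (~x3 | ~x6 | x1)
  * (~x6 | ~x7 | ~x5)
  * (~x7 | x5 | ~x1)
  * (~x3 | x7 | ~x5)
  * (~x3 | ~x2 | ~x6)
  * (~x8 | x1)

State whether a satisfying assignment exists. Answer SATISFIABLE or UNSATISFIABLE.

Branch on x1: take x1 = True.
  then x5 is forced to True.
Try x2 = False.
For the remaining variables, x3 = False, x4 = True, x6 = False, x7 = True, x8 = False works.
So x1 = True, x2 = False, x3 = False, x4 = True, x5 = True, x6 = False, x7 = True, x8 = False is a satisfying assignment.

SATISFIABLE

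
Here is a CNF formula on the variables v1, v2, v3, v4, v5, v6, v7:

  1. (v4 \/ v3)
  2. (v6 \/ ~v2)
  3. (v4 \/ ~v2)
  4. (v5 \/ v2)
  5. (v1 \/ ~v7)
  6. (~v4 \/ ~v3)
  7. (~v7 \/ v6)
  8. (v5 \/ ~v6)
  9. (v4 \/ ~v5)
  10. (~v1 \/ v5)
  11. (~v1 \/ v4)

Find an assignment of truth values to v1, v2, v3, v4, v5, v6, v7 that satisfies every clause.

v1=True, v2=True, v3=False, v4=True, v5=True, v6=True, v7=True

Check each clause:
  1. (v3 \/ v4) — v4 is true.
  2. (v6 \/ ~v2) — v6 is true.
  3. (v4 \/ ~v2) — v4 is true.
  4. (v5 \/ v2) — v2 is true.
  5. (v1 \/ ~v7) — v1 is true.
  6. (~v3 \/ ~v4) — ~v3 is true.
  7. (v6 \/ ~v7) — v6 is true.
  8. (v5 \/ ~v6) — v5 is true.
  9. (v4 \/ ~v5) — v4 is true.
  10. (v5 \/ ~v1) — v5 is true.
  11. (v4 \/ ~v1) — v4 is true.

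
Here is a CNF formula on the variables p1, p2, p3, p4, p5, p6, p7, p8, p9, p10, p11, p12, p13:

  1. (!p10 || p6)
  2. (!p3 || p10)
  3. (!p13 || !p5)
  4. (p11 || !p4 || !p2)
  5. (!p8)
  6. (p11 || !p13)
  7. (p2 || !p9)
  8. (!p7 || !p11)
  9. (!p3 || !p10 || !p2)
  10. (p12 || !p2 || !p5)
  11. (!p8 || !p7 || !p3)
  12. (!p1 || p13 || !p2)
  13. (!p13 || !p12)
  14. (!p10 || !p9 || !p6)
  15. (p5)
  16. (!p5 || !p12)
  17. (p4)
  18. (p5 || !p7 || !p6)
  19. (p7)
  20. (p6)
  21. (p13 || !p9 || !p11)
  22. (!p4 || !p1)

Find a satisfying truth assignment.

Unit propagation: (!p8) forces p8 = False.
Unit propagation: (p5) forces p5 = True.
The clause (!p13) is unit: p13 must be False.
The clause (!p12) is unit: p12 must be False.
The clause (!p2) is unit: p2 must be False.
The clause (!p9) is unit: p9 must be False.
(p4) is a unit clause, so p4 = True.
Unit propagation: (p7) forces p7 = True.
Unit propagation: (!p11) forces p11 = False.
(p6) is a unit clause, so p6 = True.
Unit propagation: (!p1) forces p1 = False.
p3 occurs only negated in the remaining clauses — set p3 = False.
p10 occurs only positively in the remaining clauses — set p10 = True.
Check each clause:
  1. (!p10 || p6) — p6 is true.
  2. (!p3 || p10) — p10 is true.
  3. (!p13 || !p5) — !p13 is true.
  4. (p11 || !p2 || !p4) — !p2 is true.
  5. (!p8) — !p8 is true.
  6. (!p13 || p11) — !p13 is true.
  7. (p2 || !p9) — !p9 is true.
  8. (!p7 || !p11) — !p11 is true.
  9. (!p2 || !p3 || !p10) — !p3 is true.
  10. (p12 || !p5 || !p2) — !p2 is true.
  11. (!p8 || !p3 || !p7) — !p8 is true.
  12. (p13 || !p2 || !p1) — !p1 is true.
  13. (!p12 || !p13) — !p13 is true.
  14. (!p9 || !p10 || !p6) — !p9 is true.
  15. (p5) — p5 is true.
  16. (!p12 || !p5) — !p12 is true.
  17. (p4) — p4 is true.
  18. (!p6 || !p7 || p5) — p5 is true.
  19. (p7) — p7 is true.
  20. (p6) — p6 is true.
  21. (p13 || !p9 || !p11) — !p11 is true.
  22. (!p4 || !p1) — !p1 is true.

p1=0  p2=0  p3=0  p4=1  p5=1  p6=1  p7=1  p8=0  p9=0  p10=1  p11=0  p12=0  p13=0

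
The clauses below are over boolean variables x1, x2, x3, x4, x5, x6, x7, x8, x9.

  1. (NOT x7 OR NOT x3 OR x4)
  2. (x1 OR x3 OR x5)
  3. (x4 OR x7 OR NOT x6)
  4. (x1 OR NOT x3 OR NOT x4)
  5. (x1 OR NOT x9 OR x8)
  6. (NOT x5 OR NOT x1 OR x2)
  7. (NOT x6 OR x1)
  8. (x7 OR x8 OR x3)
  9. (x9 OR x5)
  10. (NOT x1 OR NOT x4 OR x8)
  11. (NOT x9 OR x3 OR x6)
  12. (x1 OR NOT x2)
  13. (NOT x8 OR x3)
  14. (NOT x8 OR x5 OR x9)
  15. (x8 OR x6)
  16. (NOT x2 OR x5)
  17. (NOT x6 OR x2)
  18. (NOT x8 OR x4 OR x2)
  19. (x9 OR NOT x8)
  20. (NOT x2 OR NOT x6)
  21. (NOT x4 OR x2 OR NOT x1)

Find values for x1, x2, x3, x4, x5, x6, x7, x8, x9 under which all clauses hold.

Try x1 = True.
Set x2 = True and propagate.
  then x5 is forced to True.
  then x6 is forced to False.
  then x8 is forced to True.
  then x3 is forced to True.
  then x9 is forced to True.
For the remaining variables, x4 = True, x7 = False works.

x1 = True, x2 = True, x3 = True, x4 = True, x5 = True, x6 = False, x7 = False, x8 = True, x9 = True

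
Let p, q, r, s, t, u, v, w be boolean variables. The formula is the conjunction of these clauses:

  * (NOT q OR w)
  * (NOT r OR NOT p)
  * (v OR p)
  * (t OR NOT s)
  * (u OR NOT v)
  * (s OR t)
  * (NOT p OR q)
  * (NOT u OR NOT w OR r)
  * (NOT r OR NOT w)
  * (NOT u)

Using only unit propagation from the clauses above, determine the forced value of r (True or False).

False

(NOT u) is a unit clause: u = False.
(u OR NOT v) with u = False leaves only NOT v, so v = False.
(p OR v): since v = False, the clause reduces to (p). p = True.
(NOT r OR NOT p) with p = True leaves only NOT r, so r = False.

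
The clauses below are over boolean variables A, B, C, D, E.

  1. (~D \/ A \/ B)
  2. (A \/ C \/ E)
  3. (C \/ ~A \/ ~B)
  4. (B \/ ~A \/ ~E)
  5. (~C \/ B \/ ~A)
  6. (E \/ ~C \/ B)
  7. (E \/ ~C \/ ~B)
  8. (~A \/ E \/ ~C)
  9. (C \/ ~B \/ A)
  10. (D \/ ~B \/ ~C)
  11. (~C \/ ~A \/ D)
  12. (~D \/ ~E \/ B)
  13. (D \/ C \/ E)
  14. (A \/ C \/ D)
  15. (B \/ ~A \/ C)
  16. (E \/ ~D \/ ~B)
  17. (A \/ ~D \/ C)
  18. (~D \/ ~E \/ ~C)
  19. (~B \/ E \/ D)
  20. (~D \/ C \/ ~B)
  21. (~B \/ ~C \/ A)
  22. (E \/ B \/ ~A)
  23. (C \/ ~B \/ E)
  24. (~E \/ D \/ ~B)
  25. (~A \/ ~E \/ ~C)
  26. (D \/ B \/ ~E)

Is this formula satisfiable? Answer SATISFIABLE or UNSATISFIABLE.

UNSATISFIABLE

B = True:
  C = True:
    propagation gives E=True, D=True; an empty clause results — contradiction.
  C = False:
    propagation gives A=False; an empty clause results — contradiction.
B = False:
  A = True:
    propagation gives E=False; an empty clause results — contradiction.
  A = False:
    propagation gives D=False, C=True, E=True; an empty clause results — contradiction.
Every branch closes, so no satisfying assignment exists.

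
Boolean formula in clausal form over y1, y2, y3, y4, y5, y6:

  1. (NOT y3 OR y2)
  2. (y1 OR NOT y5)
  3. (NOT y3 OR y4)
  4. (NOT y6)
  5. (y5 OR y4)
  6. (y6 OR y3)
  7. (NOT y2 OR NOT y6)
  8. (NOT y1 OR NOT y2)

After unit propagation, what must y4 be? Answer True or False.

True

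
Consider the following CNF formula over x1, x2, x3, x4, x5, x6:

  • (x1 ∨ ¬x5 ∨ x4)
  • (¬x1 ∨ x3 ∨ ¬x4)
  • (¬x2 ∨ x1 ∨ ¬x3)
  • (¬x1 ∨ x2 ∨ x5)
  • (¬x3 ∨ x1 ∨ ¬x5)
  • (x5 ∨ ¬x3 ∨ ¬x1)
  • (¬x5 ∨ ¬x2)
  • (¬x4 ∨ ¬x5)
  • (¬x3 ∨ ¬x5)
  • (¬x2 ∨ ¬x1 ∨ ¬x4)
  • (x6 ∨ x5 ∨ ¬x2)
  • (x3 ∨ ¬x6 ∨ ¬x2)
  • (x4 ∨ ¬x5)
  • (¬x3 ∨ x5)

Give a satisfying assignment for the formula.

x1=False, x2=False, x3=False, x4=False, x5=False, x6=False

Check each clause:
  1. (¬x5 ∨ x4 ∨ x1) — ¬x5 is true.
  2. (¬x4 ∨ x3 ∨ ¬x1) — ¬x4 is true.
  3. (¬x2 ∨ x1 ∨ ¬x3) — ¬x3 is true.
  4. (¬x1 ∨ x5 ∨ x2) — ¬x1 is true.
  5. (x1 ∨ ¬x3 ∨ ¬x5) — ¬x5 is true.
  6. (¬x1 ∨ ¬x3 ∨ x5) — ¬x3 is true.
  7. (¬x5 ∨ ¬x2) — ¬x5 is true.
  8. (¬x4 ∨ ¬x5) — ¬x5 is true.
  9. (¬x3 ∨ ¬x5) — ¬x5 is true.
  10. (¬x1 ∨ ¬x2 ∨ ¬x4) — ¬x4 is true.
  11. (x5 ∨ ¬x2 ∨ x6) — ¬x2 is true.
  12. (¬x6 ∨ x3 ∨ ¬x2) — ¬x6 is true.
  13. (x4 ∨ ¬x5) — ¬x5 is true.
  14. (¬x3 ∨ x5) — ¬x3 is true.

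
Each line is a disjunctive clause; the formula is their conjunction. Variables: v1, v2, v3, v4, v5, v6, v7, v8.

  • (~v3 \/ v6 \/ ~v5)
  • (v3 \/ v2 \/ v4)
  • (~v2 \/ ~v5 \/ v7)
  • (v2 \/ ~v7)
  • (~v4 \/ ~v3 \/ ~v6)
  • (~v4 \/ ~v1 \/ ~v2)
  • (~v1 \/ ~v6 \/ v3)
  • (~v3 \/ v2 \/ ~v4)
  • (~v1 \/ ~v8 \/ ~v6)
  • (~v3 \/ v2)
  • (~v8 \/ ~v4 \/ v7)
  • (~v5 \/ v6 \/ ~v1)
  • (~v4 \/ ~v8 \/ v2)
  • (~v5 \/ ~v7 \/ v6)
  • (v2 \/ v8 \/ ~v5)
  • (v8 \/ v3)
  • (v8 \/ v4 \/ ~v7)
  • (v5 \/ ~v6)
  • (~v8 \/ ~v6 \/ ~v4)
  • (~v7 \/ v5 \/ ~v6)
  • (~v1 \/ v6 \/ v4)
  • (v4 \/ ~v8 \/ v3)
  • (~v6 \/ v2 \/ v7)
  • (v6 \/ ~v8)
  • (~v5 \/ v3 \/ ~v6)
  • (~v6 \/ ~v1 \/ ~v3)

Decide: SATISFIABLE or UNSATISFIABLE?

v1 occurs only negated in the remaining clauses — set v1 = False.
Set v2 = True and propagate.
Try v3 = True.
Set v4 = False and propagate.
For the remaining variables, v5 = False, v6 = False, v7 = False, v8 = False works.
So v1 = 0  v2 = 1  v3 = 1  v4 = 0  v5 = 0  v6 = 0  v7 = 0  v8 = 0 is a satisfying assignment.

SATISFIABLE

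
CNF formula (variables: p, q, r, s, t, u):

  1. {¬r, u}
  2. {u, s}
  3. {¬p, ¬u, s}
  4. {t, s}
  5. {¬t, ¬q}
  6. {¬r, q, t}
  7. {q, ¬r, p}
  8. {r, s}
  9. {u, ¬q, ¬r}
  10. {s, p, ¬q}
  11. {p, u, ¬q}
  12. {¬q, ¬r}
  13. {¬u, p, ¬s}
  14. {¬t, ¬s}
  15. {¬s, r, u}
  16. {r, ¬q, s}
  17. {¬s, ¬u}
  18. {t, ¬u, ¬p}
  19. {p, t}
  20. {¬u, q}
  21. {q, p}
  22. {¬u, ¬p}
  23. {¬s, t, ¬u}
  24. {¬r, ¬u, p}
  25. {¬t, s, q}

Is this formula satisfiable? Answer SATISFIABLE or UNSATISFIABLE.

u = True:
  propagation gives s=False, p=False, t=True, q=False; an empty clause results — contradiction.
u = False:
  propagation gives r=False, s=True; an empty clause results — contradiction.
Every branch closes, so no satisfying assignment exists.

UNSATISFIABLE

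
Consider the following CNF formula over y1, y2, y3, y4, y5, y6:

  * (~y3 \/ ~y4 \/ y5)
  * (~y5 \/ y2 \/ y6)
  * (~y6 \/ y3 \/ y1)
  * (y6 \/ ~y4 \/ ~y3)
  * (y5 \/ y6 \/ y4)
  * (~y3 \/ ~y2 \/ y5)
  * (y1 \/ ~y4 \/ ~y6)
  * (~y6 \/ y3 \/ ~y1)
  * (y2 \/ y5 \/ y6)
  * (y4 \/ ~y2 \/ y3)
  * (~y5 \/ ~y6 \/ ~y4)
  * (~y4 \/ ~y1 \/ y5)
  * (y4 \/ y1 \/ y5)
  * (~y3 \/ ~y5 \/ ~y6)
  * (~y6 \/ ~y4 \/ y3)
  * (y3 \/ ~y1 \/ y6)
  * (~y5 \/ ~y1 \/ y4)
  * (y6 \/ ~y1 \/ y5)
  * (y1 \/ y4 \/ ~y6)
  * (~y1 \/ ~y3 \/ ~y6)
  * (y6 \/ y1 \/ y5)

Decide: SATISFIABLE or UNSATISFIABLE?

Try y1 = False.
For the remaining variables, y2 = True, y3 = True, y4 = False, y5 = True, y6 = False works.
Every clause has at least one true literal under this assignment.
So y1=F, y2=T, y3=T, y4=F, y5=T, y6=F is a satisfying assignment.

SATISFIABLE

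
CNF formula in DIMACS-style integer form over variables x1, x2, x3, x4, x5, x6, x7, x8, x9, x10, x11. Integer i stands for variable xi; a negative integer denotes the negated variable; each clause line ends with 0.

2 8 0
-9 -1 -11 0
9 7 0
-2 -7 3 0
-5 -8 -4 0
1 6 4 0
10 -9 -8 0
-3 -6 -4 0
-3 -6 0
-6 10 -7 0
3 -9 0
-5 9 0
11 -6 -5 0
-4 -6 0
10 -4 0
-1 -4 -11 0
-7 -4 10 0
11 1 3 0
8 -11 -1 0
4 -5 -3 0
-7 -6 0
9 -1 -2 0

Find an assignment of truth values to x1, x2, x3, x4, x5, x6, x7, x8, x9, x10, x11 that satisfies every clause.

x1 = T, x2 = F, x3 = T, x4 = T, x5 = F, x6 = F, x7 = T, x8 = T, x9 = T, x10 = T, x11 = F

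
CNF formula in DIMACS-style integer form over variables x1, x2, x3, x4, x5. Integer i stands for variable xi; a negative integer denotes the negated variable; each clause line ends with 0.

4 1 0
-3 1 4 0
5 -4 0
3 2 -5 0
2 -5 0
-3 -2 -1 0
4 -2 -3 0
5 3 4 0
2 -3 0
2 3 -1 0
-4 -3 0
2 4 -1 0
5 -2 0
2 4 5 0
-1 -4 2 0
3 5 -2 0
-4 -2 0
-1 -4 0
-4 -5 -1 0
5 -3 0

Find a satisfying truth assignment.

x1=True, x2=True, x3=False, x4=False, x5=True

Branch on x1: take x1 = True.
  then x4 is forced to False.
  then x2 is forced to True.
  then x3 is forced to False.
  then x5 is forced to True.
Every clause has at least one true literal under this assignment.
Check each clause:
  1. (x1 ∨ x4) — x1 is true.
  2. (¬x3 ∨ x4 ∨ x1) — x1 is true.
  3. (¬x4 ∨ x5) — ¬x4 is true.
  4. (x3 ∨ x2 ∨ ¬x5) — x2 is true.
  5. (x2 ∨ ¬x5) — x2 is true.
  6. (¬x1 ∨ ¬x2 ∨ ¬x3) — ¬x3 is true.
  7. (¬x3 ∨ ¬x2 ∨ x4) — ¬x3 is true.
  8. (x3 ∨ x5 ∨ x4) — x5 is true.
  9. (x2 ∨ ¬x3) — x2 is true.
  10. (x3 ∨ x2 ∨ ¬x1) — x2 is true.
  11. (¬x4 ∨ ¬x3) — ¬x4 is true.
  12. (x2 ∨ x4 ∨ ¬x1) — x2 is true.
  13. (¬x2 ∨ x5) — x5 is true.
  14. (x4 ∨ x2 ∨ x5) — x2 is true.
  15. (x2 ∨ ¬x1 ∨ ¬x4) — x2 is true.
  16. (¬x2 ∨ x5 ∨ x3) — x5 is true.
  17. (¬x2 ∨ ¬x4) — ¬x4 is true.
  18. (¬x1 ∨ ¬x4) — ¬x4 is true.
  19. (¬x5 ∨ ¬x1 ∨ ¬x4) — ¬x4 is true.
  20. (x5 ∨ ¬x3) — x5 is true.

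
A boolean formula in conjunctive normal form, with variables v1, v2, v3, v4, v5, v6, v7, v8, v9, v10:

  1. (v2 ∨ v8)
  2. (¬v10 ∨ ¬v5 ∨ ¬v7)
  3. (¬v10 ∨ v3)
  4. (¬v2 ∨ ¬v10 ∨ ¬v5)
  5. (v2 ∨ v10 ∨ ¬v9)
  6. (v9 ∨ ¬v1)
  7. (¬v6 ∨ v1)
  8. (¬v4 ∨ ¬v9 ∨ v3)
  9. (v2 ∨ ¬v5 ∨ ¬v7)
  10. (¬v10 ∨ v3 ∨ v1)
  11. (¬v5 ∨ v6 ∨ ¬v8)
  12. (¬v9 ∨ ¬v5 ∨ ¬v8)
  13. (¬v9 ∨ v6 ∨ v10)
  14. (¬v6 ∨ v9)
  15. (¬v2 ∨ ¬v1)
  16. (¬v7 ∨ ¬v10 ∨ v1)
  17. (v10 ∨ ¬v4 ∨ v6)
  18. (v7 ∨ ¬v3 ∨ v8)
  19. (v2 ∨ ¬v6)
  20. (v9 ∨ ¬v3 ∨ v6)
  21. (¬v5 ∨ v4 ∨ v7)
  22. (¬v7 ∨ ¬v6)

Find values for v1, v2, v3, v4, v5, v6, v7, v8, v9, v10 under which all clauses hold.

v1=F, v2=F, v3=T, v4=T, v5=F, v6=F, v7=F, v8=T, v9=T, v10=T

Pure literal: v5 appears only negated; assign v5 = False.
Branch on v1: take v1 = False.
  then v6 is forced to False.
For the remaining variables, v2 = False, v3 = True, v4 = True, v7 = False, v8 = True, v9 = True, v10 = True works.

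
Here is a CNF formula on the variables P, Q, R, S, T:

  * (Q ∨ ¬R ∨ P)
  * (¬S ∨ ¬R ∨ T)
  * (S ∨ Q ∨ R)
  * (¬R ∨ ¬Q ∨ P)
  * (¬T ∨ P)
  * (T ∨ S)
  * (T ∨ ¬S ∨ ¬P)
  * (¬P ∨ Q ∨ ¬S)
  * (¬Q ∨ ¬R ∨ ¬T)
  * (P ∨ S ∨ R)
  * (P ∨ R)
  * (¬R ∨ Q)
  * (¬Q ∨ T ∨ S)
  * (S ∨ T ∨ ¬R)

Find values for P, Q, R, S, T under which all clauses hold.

P = T, Q = T, R = F, S = F, T = T

Branch on P: take P = True.
The remaining clauses are satisfied by Q = True, R = False, S = False, T = True.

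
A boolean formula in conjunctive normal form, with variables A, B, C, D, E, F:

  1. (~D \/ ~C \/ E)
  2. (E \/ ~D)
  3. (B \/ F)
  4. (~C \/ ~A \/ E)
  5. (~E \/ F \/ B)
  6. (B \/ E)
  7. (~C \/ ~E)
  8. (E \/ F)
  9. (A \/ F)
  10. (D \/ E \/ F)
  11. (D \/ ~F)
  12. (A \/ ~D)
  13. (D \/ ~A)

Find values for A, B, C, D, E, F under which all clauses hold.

A=True, B=True, C=False, D=True, E=True, F=False

Pure literal: B appears only positively; assign B = True.
C occurs only negated in the remaining clauses — set C = False.
Try A = True.
  then D is forced to True.
  then E is forced to True.
F is now unconstrained; take F = False.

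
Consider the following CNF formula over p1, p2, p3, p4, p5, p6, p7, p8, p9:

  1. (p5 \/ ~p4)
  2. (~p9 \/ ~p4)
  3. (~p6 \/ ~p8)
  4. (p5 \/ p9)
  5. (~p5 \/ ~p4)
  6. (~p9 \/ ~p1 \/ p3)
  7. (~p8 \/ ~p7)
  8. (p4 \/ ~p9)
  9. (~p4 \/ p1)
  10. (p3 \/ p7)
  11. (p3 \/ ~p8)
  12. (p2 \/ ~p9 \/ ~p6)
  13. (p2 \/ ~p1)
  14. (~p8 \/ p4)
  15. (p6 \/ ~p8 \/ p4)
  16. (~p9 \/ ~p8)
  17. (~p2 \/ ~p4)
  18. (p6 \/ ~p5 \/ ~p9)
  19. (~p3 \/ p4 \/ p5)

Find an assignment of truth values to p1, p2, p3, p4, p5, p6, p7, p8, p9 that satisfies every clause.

p1=False, p2=True, p3=True, p4=False, p5=True, p6=True, p7=True, p8=False, p9=False

Pure literal: p8 appears only negated; assign p8 = False.
Set p1 = False and propagate.
  then p4 is forced to False.
  then p9 is forced to False.
  then p5 is forced to True.
For the remaining variables, p2 = True, p3 = True, p6 = True, p7 = True works.
Every clause has at least one true literal under this assignment.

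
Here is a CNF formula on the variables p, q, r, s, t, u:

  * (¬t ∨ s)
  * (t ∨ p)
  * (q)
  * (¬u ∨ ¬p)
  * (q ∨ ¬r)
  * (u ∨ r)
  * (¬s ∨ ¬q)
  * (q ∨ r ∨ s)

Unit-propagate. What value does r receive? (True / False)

True

Unit clause (q) sets q = True.
(¬s ∨ ¬q): since q = True, the clause reduces to (¬s). s = False.
(¬t ∨ s): since s = False, the clause reduces to (¬t). t = False.
(p ∨ t): since t = False, the clause reduces to (p). p = True.
(¬p ∨ ¬u) with p = True leaves only ¬u, so u = False.
From (u ∨ r) and u = False: r = True.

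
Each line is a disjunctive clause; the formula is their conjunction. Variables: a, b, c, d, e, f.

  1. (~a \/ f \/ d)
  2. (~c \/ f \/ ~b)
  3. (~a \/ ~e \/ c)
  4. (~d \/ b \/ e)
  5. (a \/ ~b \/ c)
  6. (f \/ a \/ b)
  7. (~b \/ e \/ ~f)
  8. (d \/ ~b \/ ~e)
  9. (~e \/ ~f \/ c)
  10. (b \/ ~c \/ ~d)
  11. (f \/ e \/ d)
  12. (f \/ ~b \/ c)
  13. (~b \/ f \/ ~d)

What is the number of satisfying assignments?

8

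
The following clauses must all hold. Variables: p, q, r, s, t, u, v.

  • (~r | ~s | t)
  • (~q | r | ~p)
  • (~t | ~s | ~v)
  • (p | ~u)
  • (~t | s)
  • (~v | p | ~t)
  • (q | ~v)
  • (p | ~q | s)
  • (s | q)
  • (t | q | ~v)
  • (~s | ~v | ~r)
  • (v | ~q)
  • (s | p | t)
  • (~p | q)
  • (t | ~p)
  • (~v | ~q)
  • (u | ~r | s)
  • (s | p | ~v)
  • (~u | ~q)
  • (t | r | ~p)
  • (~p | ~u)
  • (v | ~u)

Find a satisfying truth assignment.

p = False, q = False, r = False, s = True, t = True, u = False, v = False

Branch on p: take p = False.
  then u is forced to False.
For the remaining variables, q = False, r = False, s = True, t = True, v = False works.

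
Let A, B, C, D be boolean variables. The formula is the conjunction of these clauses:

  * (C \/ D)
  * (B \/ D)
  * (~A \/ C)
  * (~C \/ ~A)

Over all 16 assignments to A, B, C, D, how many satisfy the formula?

5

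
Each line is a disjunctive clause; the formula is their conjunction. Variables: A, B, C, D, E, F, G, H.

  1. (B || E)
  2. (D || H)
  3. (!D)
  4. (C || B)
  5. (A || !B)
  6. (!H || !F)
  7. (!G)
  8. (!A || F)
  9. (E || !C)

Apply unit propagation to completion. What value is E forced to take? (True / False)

True

(!D) is a unit clause: D = False.
(D || H) with D = False leaves only H, so H = True.
From (!F || !H) and H = True: F = False.
(!G) stands alone — G = False.
(F || !A): since F = False, the clause reduces to (!A). A = False.
From (A || !B) and A = False: B = False.
In (E || B), B is now false; E must hold, so E = True.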